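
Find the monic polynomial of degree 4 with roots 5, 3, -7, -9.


A monic polynomial with roots 5, 3, -7, -9 is:
p(x) = (x - 5)(x - 3)(x + 7)(x + 9)
After multiplying by (x - 5): x - 5
After multiplying by (x - 3): x^2 - 8x + 15
After multiplying by (x + 7): x^3 - x^2 - 41x + 105
After multiplying by (x + 9): x^4 + 8x^3 - 50x^2 - 264x + 945

x^4 + 8x^3 - 50x^2 - 264x + 945


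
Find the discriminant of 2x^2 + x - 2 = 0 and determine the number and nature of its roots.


For ax^2 + bx + c = 0, discriminant D = b^2 - 4ac
Here a = 2, b = 1, c = -2
D = (1)^2 - 4(2)(-2) = 1 + 16 = 17

D = 17 > 0 but not a perfect square
The equation has 2 distinct real irrational roots.

Discriminant = 17, 2 distinct real irrational roots


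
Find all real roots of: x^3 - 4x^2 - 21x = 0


The constant term is 0, so x = 0 is a root. Factor out x:
  x(x^2 - 4x - 21) = 0
Solve the quadratic x^2 - 4x - 21 = 0: discriminant = (-4)^2 - 4(1)(-21) = 16 + 84 = 100.
sqrt(100) = 10, so x = (4 ± 10)/2: x = 7 or x = -3.

x = -3, x = 0, x = 7


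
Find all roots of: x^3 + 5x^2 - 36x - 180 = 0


Let p(x) = x^3 + 5x^2 - 36x - 180. By the rational root theorem (leading coefficient 1), any rational root is an integer divisor of 180: try ±1, ±2, ... in turn.
Test x = 1: value = -210 ≠ 0.
Test x = -1: value = -140 ≠ 0.
Test x = 2: value = -224 ≠ 0.
Test x = -2: value = -96 ≠ 0.
Test x = 3: value = -216 ≠ 0.
Test x = -3: value = -54 ≠ 0.
Test x = 4: value = -180 ≠ 0.
Test x = -4: value = -20 ≠ 0.
Test x = 5: value = -110 ≠ 0.
Test x = -5: value = 0 ✓, so (x + 5) is a factor.
Synthetic division by (x + 5): bring down 1; 1(-5) + 5 = 0; 0(-5) - 36 = -36; (-36)(-5) - 180 = 0 → quotient x^2 - 36, remainder 0.
Solve the quadratic x^2 - 36 = 0: discriminant = 0^2 - 4(1)(-36) = 0 + 144 = 144.
sqrt(144) = 12, so x = (0 ± 12)/2: x = 6 or x = -6.
Collecting all roots found:

x = -6, x = -5, x = 6


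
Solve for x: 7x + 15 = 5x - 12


Starting with: 7x + 15 = 5x - 12
Move all x terms to left: (7 - 5)x = -12 - 15
Simplify: 2x = -27
Divide both sides by 2: x = -27/2

x = -27/2


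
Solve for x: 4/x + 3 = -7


Subtract 3 from both sides: 4/x = -10
Multiply both sides by x: 4 = -10 * x
Divide by -10: x = -2/5

x = -2/5


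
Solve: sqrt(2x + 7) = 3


Square both sides: 2x + 7 = 3^2 = 9
2x = 9 - 7 = 2
x = 1
Check: sqrt(2*1 + 7) = sqrt(9) = 3 ✓

x = 1


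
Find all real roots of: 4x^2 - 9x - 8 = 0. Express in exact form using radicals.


Using the quadratic formula: x = (-b ± sqrt(b^2 - 4ac)) / (2a)
Here a = 4, b = -9, c = -8
Discriminant = b^2 - 4ac = (-9)^2 - 4(4)(-8) = 81 + 128 = 209
Since discriminant = 209 > 0, there are two real roots.
x = (9 ± sqrt(209)) / 8
Numerically: x ≈ 2.9321 or x ≈ -0.6821

x = (9 + sqrt(209)) / 8 or x = (9 - sqrt(209)) / 8


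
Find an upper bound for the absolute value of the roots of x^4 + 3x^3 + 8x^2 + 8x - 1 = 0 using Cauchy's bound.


Cauchy's bound: all roots r satisfy |r| <= 1 + max(|a_i/a_n|) for i = 0,...,n-1
where a_n is the leading coefficient.

Coefficients: [1, 3, 8, 8, -1]
Leading coefficient a_n = 1
Ratios |a_i/a_n|: 3, 8, 8, 1
Maximum ratio: 8
Cauchy's bound: |r| <= 1 + 8 = 9

Upper bound = 9


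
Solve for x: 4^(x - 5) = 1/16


Express both sides with the same base.
1/16 = 4^(-2)
Since the bases match, equate exponents: x - 5 = -2
So x = -2 - (-5) = 3

x = 3


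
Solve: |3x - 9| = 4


An absolute value equation |expr| = 4 gives two cases:
Case 1: 3x - 9 = 4
  3x = 13, so x = 13/3
Case 2: 3x - 9 = -4
  3x = 5, so x = 5/3

x = 5/3, x = 13/3


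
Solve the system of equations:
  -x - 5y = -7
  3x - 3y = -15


Using Cramer's rule:
Determinant D = (-1)(-3) - (3)(-5) = 3 + 15 = 18
Dx = (-7)(-3) - (-15)(-5) = 21 - 75 = -54
Dy = (-1)(-15) - (3)(-7) = 15 + 21 = 36
x = Dx/D = -54/18 = -3
y = Dy/D = 36/18 = 2

x = -3, y = 2


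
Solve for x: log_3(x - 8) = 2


Convert to exponential form: x - 8 = 3^2 = 9
x = 9 + 8 = 17
Check: log_3(17 - 8) = log_3(9) = log_3(9) = 2 ✓

x = 17


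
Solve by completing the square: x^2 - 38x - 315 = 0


Start: x^2 - 38x - 315 = 0
Move constant: x^2 - 38x = 315
Half of -38 is -19, squared is 361
Add 361 to both sides: x^2 - 38x + 361 = 676
(x - 19)^2 = 676
x - 19 = ±26
x = 19 + 26 = 45 or x = 19 - 26 = -7

x = -7, x = 45


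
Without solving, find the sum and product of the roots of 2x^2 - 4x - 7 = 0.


By Vieta's formulas for ax^2 + bx + c = 0:
  Sum of roots = -b/a
  Product of roots = c/a

Here a = 2, b = -4, c = -7
Sum = -(-4)/2 = 2
Product = -7/2 = -7/2

Sum = 2, Product = -7/2


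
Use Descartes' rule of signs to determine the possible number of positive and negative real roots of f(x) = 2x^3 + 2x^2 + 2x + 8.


Descartes' rule of signs:

For positive roots, count sign changes in f(x) = 2x^3 + 2x^2 + 2x + 8:
Signs of coefficients: +, +, +, +
Number of sign changes: 0
Possible positive real roots: 0

For negative roots, examine f(-x) = -2x^3 + 2x^2 - 2x + 8:
Signs of coefficients: -, +, -, +
Number of sign changes: 3
Possible negative real roots: 3, 1

Positive roots: 0; Negative roots: 3 or 1


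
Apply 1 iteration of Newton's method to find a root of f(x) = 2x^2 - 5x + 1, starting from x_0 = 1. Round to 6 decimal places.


Newton's method: x_(n+1) = x_n - f(x_n)/f'(x_n)
f(x) = 2x^2 - 5x + 1
f'(x) = 4x - 5

Iteration 1:
  f(1.000000) = -2.000000
  f'(1.000000) = -1.000000
  x_1 = 1.000000 - (-2.000000)/(-1.000000) = -1.000000

x_1 = -1.000000


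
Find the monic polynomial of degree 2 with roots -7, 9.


A monic polynomial with roots -7, 9 is:
p(x) = (x + 7)(x - 9)
After multiplying by (x + 7): x + 7
After multiplying by (x - 9): x^2 - 2x - 63

x^2 - 2x - 63


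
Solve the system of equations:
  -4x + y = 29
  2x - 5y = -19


Using Cramer's rule:
Determinant D = (-4)(-5) - (2)(1) = 20 - 2 = 18
Dx = (29)(-5) - (-19)(1) = -145 + 19 = -126
Dy = (-4)(-19) - (2)(29) = 76 - 58 = 18
x = Dx/D = -126/18 = -7
y = Dy/D = 18/18 = 1

x = -7, y = 1


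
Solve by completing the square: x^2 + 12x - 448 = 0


Start: x^2 + 12x - 448 = 0
Move constant: x^2 + 12x = 448
Half of 12 is 6, squared is 36
Add 36 to both sides: x^2 + 12x + 36 = 484
(x + 6)^2 = 484
x + 6 = ±22
x = -6 + 22 = 16 or x = -6 - 22 = -28

x = -28, x = 16


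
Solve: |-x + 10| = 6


An absolute value equation |expr| = 6 gives two cases:
Case 1: -x + 10 = 6
  -x = -4, so x = 4
Case 2: -x + 10 = -6
  -x = -16, so x = 16

x = 4, x = 16


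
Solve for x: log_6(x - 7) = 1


Convert to exponential form: x - 7 = 6^1 = 6
x = 6 + 7 = 13
Check: log_6(13 - 7) = log_6(6) = log_6(6) = 1 ✓

x = 13


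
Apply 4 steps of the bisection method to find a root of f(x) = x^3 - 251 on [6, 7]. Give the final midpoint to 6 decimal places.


f(x) = x^3 - 251
f(6) = -35 < 0
f(7) = 92 > 0

Step 1: midpoint = (6.000000 + 7.000000)/2 = 6.500000
  f(6.500000) = 23.625000
  f(mid) > 0, so root is in [6.000000, 6.500000]

Step 2: midpoint = (6.000000 + 6.500000)/2 = 6.250000
  f(6.250000) = -6.859375
  f(mid) < 0, so root is in [6.250000, 6.500000]

Step 3: midpoint = (6.250000 + 6.500000)/2 = 6.375000
  f(6.375000) = 8.083984
  f(mid) > 0, so root is in [6.250000, 6.375000]

Step 4: midpoint = (6.250000 + 6.375000)/2 = 6.312500
  f(6.312500) = 0.538330
  f(mid) > 0, so root is in [6.250000, 6.312500]

midpoint = 6.312500


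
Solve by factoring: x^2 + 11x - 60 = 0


We need two numbers that multiply to -60 and add to 11.
Those numbers are -4 and 15 (since (-4) * 15 = -60 and (-4) + 15 = 11).
So x^2 + 11x - 60 = (x - 4)(x + 15) = 0
Setting each factor to zero: x = 4 or x = -15

x = -15, x = 4


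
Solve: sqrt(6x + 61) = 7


Square both sides: 6x + 61 = 7^2 = 49
6x = 49 - 61 = -12
x = -2
Check: sqrt(6*(-2) + 61) = sqrt(49) = 7 ✓

x = -2


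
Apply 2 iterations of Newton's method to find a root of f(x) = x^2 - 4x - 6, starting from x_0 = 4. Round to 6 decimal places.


Newton's method: x_(n+1) = x_n - f(x_n)/f'(x_n)
f(x) = x^2 - 4x - 6
f'(x) = 2x - 4

Iteration 1:
  f(4.000000) = -6.000000
  f'(4.000000) = 4.000000
  x_1 = 4.000000 - (-6.000000)/(4.000000) = 5.500000

Iteration 2:
  f(5.500000) = 2.250000
  f'(5.500000) = 7.000000
  x_2 = 5.500000 - (2.250000)/(7.000000) = 5.178571

x_2 = 5.178571


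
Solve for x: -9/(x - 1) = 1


Multiply both sides by (x - 1): -9 = 1(x - 1)
Distribute: -9 = x - 1
x = -9 + 1 = -8
x = -8

x = -8


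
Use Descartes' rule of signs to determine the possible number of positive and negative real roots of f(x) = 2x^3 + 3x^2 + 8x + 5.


Descartes' rule of signs:

For positive roots, count sign changes in f(x) = 2x^3 + 3x^2 + 8x + 5:
Signs of coefficients: +, +, +, +
Number of sign changes: 0
Possible positive real roots: 0

For negative roots, examine f(-x) = -2x^3 + 3x^2 - 8x + 5:
Signs of coefficients: -, +, -, +
Number of sign changes: 3
Possible negative real roots: 3, 1

Positive roots: 0; Negative roots: 3 or 1


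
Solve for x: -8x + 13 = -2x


Starting with: -8x + 13 = -2x
Move all x terms to left: (-8 + 2)x = 0 - 13
Simplify: -6x = -13
Divide both sides by -6: x = 13/6

x = 13/6


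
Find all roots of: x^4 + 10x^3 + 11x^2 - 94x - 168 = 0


Let p(x) = x^4 + 10x^3 + 11x^2 - 94x - 168. By the rational root theorem (leading coefficient 1), any rational root is an integer divisor of 168: try ±1, ±2, ... in turn.
Test x = 1: value = -240 ≠ 0.
Test x = -1: value = -72 ≠ 0.
Test x = 2: value = -216 ≠ 0.
Test x = -2: value = 0 ✓, so (x + 2) is a factor.
Synthetic division by (x + 2): bring down 1; 1(-2) + 10 = 8; 8(-2) + 11 = -5; (-5)(-2) - 94 = -84; (-84)(-2) - 168 = 0 → quotient x^3 + 8x^2 - 5x - 84, remainder 0.
Continue with the quotient x^3 + 8x^2 - 5x - 84 (candidates must divide 84; re-test x = -2 first in case it repeats).
Test x = -2: value = -50 ≠ 0.
Test x = 3: value = 0 ✓, so (x - 3) is a factor.
Synthetic division by (x - 3): bring down 1; 1(3) + 8 = 11; 11(3) - 5 = 28; 28(3) - 84 = 0 → quotient x^2 + 11x + 28, remainder 0.
Solve the quadratic x^2 + 11x + 28 = 0: discriminant = 11^2 - 4(1)(28) = 121 - 112 = 9.
sqrt(9) = 3, so x = (-11 ± 3)/2: x = -4 or x = -7.
Collecting all roots found:

x = -7, x = -4, x = -2, x = 3


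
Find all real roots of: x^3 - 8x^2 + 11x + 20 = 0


Let p(x) = x^3 - 8x^2 + 11x + 20. By the rational root theorem (leading coefficient 1), any rational root is an integer divisor of 20: try ±1, ±2, ... in turn.
Test x = 1: value = 24 ≠ 0.
Test x = -1: value = 0 ✓, so (x + 1) is a factor.
Synthetic division by (x + 1): bring down 1; 1(-1) - 8 = -9; (-9)(-1) + 11 = 20; 20(-1) + 20 = 0 → quotient x^2 - 9x + 20, remainder 0.
Solve the quadratic x^2 - 9x + 20 = 0: discriminant = (-9)^2 - 4(1)(20) = 81 - 80 = 1.
sqrt(1) = 1, so x = (9 ± 1)/2: x = 5 or x = 4.

x = -1, x = 4, x = 5


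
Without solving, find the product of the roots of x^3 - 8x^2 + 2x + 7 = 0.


By Vieta's formulas for x^3 + bx^2 + cx + d = 0:
  r1 + r2 + r3 = -b/a = 8
  r1*r2 + r1*r3 + r2*r3 = c/a = 2
  r1*r2*r3 = -d/a = -7


Product = -7


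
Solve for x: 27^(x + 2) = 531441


Express both sides with the same base.
531441 = 27^4
Since the bases match, equate exponents: x + 2 = 4
So x = 4 - (2) = 2

x = 2


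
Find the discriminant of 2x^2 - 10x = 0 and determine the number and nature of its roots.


For ax^2 + bx + c = 0, discriminant D = b^2 - 4ac
Here a = 2, b = -10, c = 0
D = (-10)^2 - 4(2)(0) = 100 - 0 = 100

D = 100 > 0 and is a perfect square (sqrt = 10)
The equation has 2 distinct real rational roots.

Discriminant = 100, 2 distinct real rational roots


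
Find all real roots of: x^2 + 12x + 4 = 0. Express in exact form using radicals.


Using the quadratic formula: x = (-b ± sqrt(b^2 - 4ac)) / (2a)
Here a = 1, b = 12, c = 4
Discriminant = b^2 - 4ac = 12^2 - 4(1)(4) = 144 - 16 = 128
Since discriminant = 128 > 0, there are two real roots.
x = (-12 ± 8*sqrt(2)) / 2
Simplifying: x = -6 ± 4*sqrt(2)
Numerically: x ≈ -0.3431 or x ≈ -11.6569

x = -6 + 4*sqrt(2) or x = -6 - 4*sqrt(2)


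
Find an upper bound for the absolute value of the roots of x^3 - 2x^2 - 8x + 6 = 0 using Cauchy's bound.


Cauchy's bound: all roots r satisfy |r| <= 1 + max(|a_i/a_n|) for i = 0,...,n-1
where a_n is the leading coefficient.

Coefficients: [1, -2, -8, 6]
Leading coefficient a_n = 1
Ratios |a_i/a_n|: 2, 8, 6
Maximum ratio: 8
Cauchy's bound: |r| <= 1 + 8 = 9

Upper bound = 9


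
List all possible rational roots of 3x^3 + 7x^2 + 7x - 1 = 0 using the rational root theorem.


Rational root theorem: possible roots are ±p/q where:
  p divides the constant term (-1): p ∈ {1}
  q divides the leading coefficient (3): q ∈ {1, 3}

All possible rational roots: -1, -1/3, 1/3, 1

-1, -1/3, 1/3, 1


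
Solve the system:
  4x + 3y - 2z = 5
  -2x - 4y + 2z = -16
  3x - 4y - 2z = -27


Using Cramer's rule. Expand each determinant along the first row.
D  = 4*[(-4)*(-2) - 2*(-4)] - 3*[(-2)*(-2) - 2*3] + (-2)*[(-2)*(-4) - (-4)*3]
  = 4*(16) - 3*(-2) + (-2)*(20) = 30
Dx = 5*[(-4)*(-2) - 2*(-4)] - 3*[(-16)*(-2) - 2*(-27)] + (-2)*[(-16)*(-4) - (-4)*(-27)]
  = 5*(16) - 3*(86) + (-2)*(-44) = -90
Dy = 4*[(-16)*(-2) - 2*(-27)] - 5*[(-2)*(-2) - 2*3] + (-2)*[(-2)*(-27) - (-16)*3]
  = 4*(86) - 5*(-2) + (-2)*(102) = 150
Dz = 4*[(-4)*(-27) - (-16)*(-4)] - 3*[(-2)*(-27) - (-16)*3] + 5*[(-2)*(-4) - (-4)*3]
  = 4*(44) - 3*(102) + 5*(20) = -30
x = Dx/D = -90/30 = -3, y = Dy/D = 150/30 = 5, z = Dz/D = -30/30 = -1
Check eq1: (4)(-3) + (3)(5) + (-2)(-1) = 5 = 5 ✓
Check eq2: (-2)(-3) + (-4)(5) + (2)(-1) = -16 = -16 ✓
Check eq3: (3)(-3) + (-4)(5) + (-2)(-1) = -27 = -27 ✓

x = -3, y = 5, z = -1


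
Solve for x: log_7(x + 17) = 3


Convert to exponential form: x + 17 = 7^3 = 343
x = 343 - 17 = 326
Check: log_7(326 + 17) = log_7(343) = log_7(343) = 3 ✓

x = 326


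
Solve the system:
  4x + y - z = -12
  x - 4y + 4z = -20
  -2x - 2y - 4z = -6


Using Cramer's rule. Expand each determinant along the first row.
D  = 4*[(-4)*(-4) - 4*(-2)] - 1*[1*(-4) - 4*(-2)] + (-1)*[1*(-2) - (-4)*(-2)]
  = 4*(24) - 1*(4) + (-1)*(-10) = 102
Dx = (-12)*[(-4)*(-4) - 4*(-2)] - 1*[(-20)*(-4) - 4*(-6)] + (-1)*[(-20)*(-2) - (-4)*(-6)]
  = (-12)*(24) - 1*(104) + (-1)*(16) = -408
Dy = 4*[(-20)*(-4) - 4*(-6)] - (-12)*[1*(-4) - 4*(-2)] + (-1)*[1*(-6) - (-20)*(-2)]
  = 4*(104) - (-12)*(4) + (-1)*(-46) = 510
Dz = 4*[(-4)*(-6) - (-20)*(-2)] - 1*[1*(-6) - (-20)*(-2)] + (-12)*[1*(-2) - (-4)*(-2)]
  = 4*(-16) - 1*(-46) + (-12)*(-10) = 102
x = Dx/D = -408/102 = -4, y = Dy/D = 510/102 = 5, z = Dz/D = 102/102 = 1
Check eq1: (4)(-4) + (1)(5) + (-1)(1) = -12 = -12 ✓
Check eq2: (1)(-4) + (-4)(5) + (4)(1) = -20 = -20 ✓
Check eq3: (-2)(-4) + (-2)(5) + (-4)(1) = -6 = -6 ✓

x = -4, y = 5, z = 1


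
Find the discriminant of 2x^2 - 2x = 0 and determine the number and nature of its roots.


For ax^2 + bx + c = 0, discriminant D = b^2 - 4ac
Here a = 2, b = -2, c = 0
D = (-2)^2 - 4(2)(0) = 4 - 0 = 4

D = 4 > 0 and is a perfect square (sqrt = 2)
The equation has 2 distinct real rational roots.

Discriminant = 4, 2 distinct real rational roots


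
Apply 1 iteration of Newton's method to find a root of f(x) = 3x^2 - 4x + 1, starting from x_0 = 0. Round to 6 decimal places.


Newton's method: x_(n+1) = x_n - f(x_n)/f'(x_n)
f(x) = 3x^2 - 4x + 1
f'(x) = 6x - 4

Iteration 1:
  f(0.000000) = 1.000000
  f'(0.000000) = -4.000000
  x_1 = 0.000000 - (1.000000)/(-4.000000) = 0.250000

x_1 = 0.250000


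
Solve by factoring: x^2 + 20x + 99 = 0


We need two numbers that multiply to 99 and add to 20.
Those numbers are 11 and 9 (since 11 * 9 = 99 and 11 + 9 = 20).
So x^2 + 20x + 99 = (x + 11)(x + 9) = 0
Setting each factor to zero: x = -11 or x = -9

x = -11, x = -9


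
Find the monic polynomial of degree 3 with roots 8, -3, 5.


A monic polynomial with roots 8, -3, 5 is:
p(x) = (x - 8)(x + 3)(x - 5)
After multiplying by (x - 8): x - 8
After multiplying by (x + 3): x^2 - 5x - 24
After multiplying by (x - 5): x^3 - 10x^2 + x + 120

x^3 - 10x^2 + x + 120


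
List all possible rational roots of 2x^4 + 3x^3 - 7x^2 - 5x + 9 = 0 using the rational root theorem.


Rational root theorem: possible roots are ±p/q where:
  p divides the constant term (9): p ∈ {1, 3, 9}
  q divides the leading coefficient (2): q ∈ {1, 2}

All possible rational roots: -9, -9/2, -3, -3/2, -1, -1/2, 1/2, 1, 3/2, 3, 9/2, 9

-9, -9/2, -3, -3/2, -1, -1/2, 1/2, 1, 3/2, 3, 9/2, 9


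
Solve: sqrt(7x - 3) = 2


Square both sides: 7x - 3 = 2^2 = 4
7x = 4 + 3 = 7
x = 1
Check: sqrt(7*1 - 3) = sqrt(4) = 2 ✓

x = 1


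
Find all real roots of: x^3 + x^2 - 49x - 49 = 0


Let p(x) = x^3 + x^2 - 49x - 49. By the rational root theorem (leading coefficient 1), any rational root is an integer divisor of 49: try ±1, ±2, ... in turn.
Test x = 1: value = -96 ≠ 0.
Test x = -1: value = 0 ✓, so (x + 1) is a factor.
Synthetic division by (x + 1): bring down 1; 1(-1) + 1 = 0; 0(-1) - 49 = -49; (-49)(-1) - 49 = 0 → quotient x^2 - 49, remainder 0.
Solve the quadratic x^2 - 49 = 0: discriminant = 0^2 - 4(1)(-49) = 0 + 196 = 196.
sqrt(196) = 14, so x = (0 ± 14)/2: x = 7 or x = -7.

x = -7, x = -1, x = 7


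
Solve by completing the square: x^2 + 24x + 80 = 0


Start: x^2 + 24x + 80 = 0
Move constant: x^2 + 24x = -80
Half of 24 is 12, squared is 144
Add 144 to both sides: x^2 + 24x + 144 = 64
(x + 12)^2 = 64
x + 12 = ±8
x = -12 + 8 = -4 or x = -12 - 8 = -20

x = -20, x = -4


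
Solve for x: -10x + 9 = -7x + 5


Starting with: -10x + 9 = -7x + 5
Move all x terms to left: (-10 + 7)x = 5 - 9
Simplify: -3x = -4
Divide both sides by -3: x = 4/3

x = 4/3


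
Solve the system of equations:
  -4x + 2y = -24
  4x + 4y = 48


Using Cramer's rule:
Determinant D = (-4)(4) - (4)(2) = -16 - 8 = -24
Dx = (-24)(4) - (48)(2) = -96 - 96 = -192
Dy = (-4)(48) - (4)(-24) = -192 + 96 = -96
x = Dx/D = -192/-24 = 8
y = Dy/D = -96/-24 = 4

x = 8, y = 4


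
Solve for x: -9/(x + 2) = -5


Multiply both sides by (x + 2): -9 = -5(x + 2)
Distribute: -9 = -5x - 10
-5x = -9 + 10 = 1
x = -1/5

x = -1/5


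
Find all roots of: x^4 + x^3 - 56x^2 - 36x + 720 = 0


Let p(x) = x^4 + x^3 - 56x^2 - 36x + 720. By the rational root theorem (leading coefficient 1), any rational root is an integer divisor of 720: try ±1, ±2, ... in turn.
Test x = 1: value = 630 ≠ 0.
Test x = -1: value = 700 ≠ 0.
Test x = 2: value = 448 ≠ 0.
Test x = -2: value = 576 ≠ 0.
Test x = 3: value = 216 ≠ 0.
Test x = -3: value = 378 ≠ 0.
Test x = 4: value = 0 ✓, so (x - 4) is a factor.
Synthetic division by (x - 4): bring down 1; 1(4) + 1 = 5; 5(4) - 56 = -36; (-36)(4) - 36 = -180; (-180)(4) + 720 = 0 → quotient x^3 + 5x^2 - 36x - 180, remainder 0.
Continue with the quotient x^3 + 5x^2 - 36x - 180 (candidates must divide 180; re-test x = 4 first in case it repeats).
Test x = 4: value = -180 ≠ 0.
Test x = -4: value = -20 ≠ 0.
Test x = 5: value = -110 ≠ 0.
Test x = -5: value = 0 ✓, so (x + 5) is a factor.
Synthetic division by (x + 5): bring down 1; 1(-5) + 5 = 0; 0(-5) - 36 = -36; (-36)(-5) - 180 = 0 → quotient x^2 - 36, remainder 0.
Solve the quadratic x^2 - 36 = 0: discriminant = 0^2 - 4(1)(-36) = 0 + 144 = 144.
sqrt(144) = 12, so x = (0 ± 12)/2: x = 6 or x = -6.
Collecting all roots found:

x = -6, x = -5, x = 4, x = 6


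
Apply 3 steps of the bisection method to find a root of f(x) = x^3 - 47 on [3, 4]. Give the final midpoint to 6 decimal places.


f(x) = x^3 - 47
f(3) = -20 < 0
f(4) = 17 > 0

Step 1: midpoint = (3.000000 + 4.000000)/2 = 3.500000
  f(3.500000) = -4.125000
  f(mid) < 0, so root is in [3.500000, 4.000000]

Step 2: midpoint = (3.500000 + 4.000000)/2 = 3.750000
  f(3.750000) = 5.734375
  f(mid) > 0, so root is in [3.500000, 3.750000]

Step 3: midpoint = (3.500000 + 3.750000)/2 = 3.625000
  f(3.625000) = 0.634766
  f(mid) > 0, so root is in [3.500000, 3.625000]

midpoint = 3.625000


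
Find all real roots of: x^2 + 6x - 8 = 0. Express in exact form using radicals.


Using the quadratic formula: x = (-b ± sqrt(b^2 - 4ac)) / (2a)
Here a = 1, b = 6, c = -8
Discriminant = b^2 - 4ac = 6^2 - 4(1)(-8) = 36 + 32 = 68
Since discriminant = 68 > 0, there are two real roots.
x = (-6 ± 2*sqrt(17)) / 2
Simplifying: x = -3 ± sqrt(17)
Numerically: x ≈ 1.1231 or x ≈ -7.1231

x = -3 + sqrt(17) or x = -3 - sqrt(17)


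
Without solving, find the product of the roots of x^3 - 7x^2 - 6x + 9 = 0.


By Vieta's formulas for x^3 + bx^2 + cx + d = 0:
  r1 + r2 + r3 = -b/a = 7
  r1*r2 + r1*r3 + r2*r3 = c/a = -6
  r1*r2*r3 = -d/a = -9


Product = -9


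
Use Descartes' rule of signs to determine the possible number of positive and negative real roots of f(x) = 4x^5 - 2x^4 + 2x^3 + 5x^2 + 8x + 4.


Descartes' rule of signs:

For positive roots, count sign changes in f(x) = 4x^5 - 2x^4 + 2x^3 + 5x^2 + 8x + 4:
Signs of coefficients: +, -, +, +, +, +
Number of sign changes: 2
Possible positive real roots: 2, 0

For negative roots, examine f(-x) = -4x^5 - 2x^4 - 2x^3 + 5x^2 - 8x + 4:
Signs of coefficients: -, -, -, +, -, +
Number of sign changes: 3
Possible negative real roots: 3, 1

Positive roots: 2 or 0; Negative roots: 3 or 1


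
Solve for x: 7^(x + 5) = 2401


Express both sides with the same base.
2401 = 7^4
Since the bases match, equate exponents: x + 5 = 4
So x = 4 - (5) = -1

x = -1


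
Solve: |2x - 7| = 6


An absolute value equation |expr| = 6 gives two cases:
Case 1: 2x - 7 = 6
  2x = 13, so x = 13/2
Case 2: 2x - 7 = -6
  2x = 1, so x = 1/2

x = 1/2, x = 13/2


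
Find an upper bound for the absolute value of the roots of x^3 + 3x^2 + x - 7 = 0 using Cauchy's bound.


Cauchy's bound: all roots r satisfy |r| <= 1 + max(|a_i/a_n|) for i = 0,...,n-1
where a_n is the leading coefficient.

Coefficients: [1, 3, 1, -7]
Leading coefficient a_n = 1
Ratios |a_i/a_n|: 3, 1, 7
Maximum ratio: 7
Cauchy's bound: |r| <= 1 + 7 = 8

Upper bound = 8


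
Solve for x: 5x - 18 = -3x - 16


Starting with: 5x - 18 = -3x - 16
Move all x terms to left: (5 + 3)x = -16 + 18
Simplify: 8x = 2
Divide both sides by 8: x = 1/4

x = 1/4


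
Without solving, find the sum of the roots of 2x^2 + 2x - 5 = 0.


By Vieta's formulas for ax^2 + bx + c = 0:
  Sum of roots = -b/a
  Product of roots = c/a

Here a = 2, b = 2, c = -5
Sum = -(2)/2 = -1
Product = -5/2 = -5/2

Sum = -1


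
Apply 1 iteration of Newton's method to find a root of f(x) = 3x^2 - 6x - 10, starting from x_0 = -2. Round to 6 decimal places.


Newton's method: x_(n+1) = x_n - f(x_n)/f'(x_n)
f(x) = 3x^2 - 6x - 10
f'(x) = 6x - 6

Iteration 1:
  f(-2.000000) = 14.000000
  f'(-2.000000) = -18.000000
  x_1 = -2.000000 - (14.000000)/(-18.000000) = -1.222222

x_1 = -1.222222


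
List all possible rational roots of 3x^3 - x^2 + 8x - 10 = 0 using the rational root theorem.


Rational root theorem: possible roots are ±p/q where:
  p divides the constant term (-10): p ∈ {1, 2, 5, 10}
  q divides the leading coefficient (3): q ∈ {1, 3}

All possible rational roots: -10, -5, -10/3, -2, -5/3, -1, -2/3, -1/3, 1/3, 2/3, 1, 5/3, 2, 10/3, 5, 10

-10, -5, -10/3, -2, -5/3, -1, -2/3, -1/3, 1/3, 2/3, 1, 5/3, 2, 10/3, 5, 10


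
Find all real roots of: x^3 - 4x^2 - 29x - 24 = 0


Let p(x) = x^3 - 4x^2 - 29x - 24. By the rational root theorem (leading coefficient 1), any rational root is an integer divisor of 24: try ±1, ±2, ... in turn.
Test x = 1: value = -56 ≠ 0.
Test x = -1: value = 0 ✓, so (x + 1) is a factor.
Synthetic division by (x + 1): bring down 1; 1(-1) - 4 = -5; (-5)(-1) - 29 = -24; (-24)(-1) - 24 = 0 → quotient x^2 - 5x - 24, remainder 0.
Solve the quadratic x^2 - 5x - 24 = 0: discriminant = (-5)^2 - 4(1)(-24) = 25 + 96 = 121.
sqrt(121) = 11, so x = (5 ± 11)/2: x = 8 or x = -3.

x = -3, x = -1, x = 8


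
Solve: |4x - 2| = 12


An absolute value equation |expr| = 12 gives two cases:
Case 1: 4x - 2 = 12
  4x = 14, so x = 7/2
Case 2: 4x - 2 = -12
  4x = -10, so x = -5/2

x = -5/2, x = 7/2


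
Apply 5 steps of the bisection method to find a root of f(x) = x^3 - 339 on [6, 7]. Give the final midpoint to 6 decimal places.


f(x) = x^3 - 339
f(6) = -123 < 0
f(7) = 4 > 0

Step 1: midpoint = (6.000000 + 7.000000)/2 = 6.500000
  f(6.500000) = -64.375000
  f(mid) < 0, so root is in [6.500000, 7.000000]

Step 2: midpoint = (6.500000 + 7.000000)/2 = 6.750000
  f(6.750000) = -31.453125
  f(mid) < 0, so root is in [6.750000, 7.000000]

Step 3: midpoint = (6.750000 + 7.000000)/2 = 6.875000
  f(6.875000) = -14.048828
  f(mid) < 0, so root is in [6.875000, 7.000000]

Step 4: midpoint = (6.875000 + 7.000000)/2 = 6.937500
  f(6.937500) = -5.105713
  f(mid) < 0, so root is in [6.937500, 7.000000]

Step 5: midpoint = (6.937500 + 7.000000)/2 = 6.968750
  f(6.968750) = -0.573273
  f(mid) < 0, so root is in [6.968750, 7.000000]

midpoint = 6.968750


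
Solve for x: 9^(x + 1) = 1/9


Express both sides with the same base.
1/9 = 9^(-1)
Since the bases match, equate exponents: x + 1 = -1
So x = -1 - (1) = -2

x = -2


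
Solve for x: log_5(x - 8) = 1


Convert to exponential form: x - 8 = 5^1 = 5
x = 5 + 8 = 13
Check: log_5(13 - 8) = log_5(5) = log_5(5) = 1 ✓

x = 13


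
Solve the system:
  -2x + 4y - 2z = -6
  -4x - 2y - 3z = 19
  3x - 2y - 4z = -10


Using Cramer's rule. Expand each determinant along the first row.
D  = (-2)*[(-2)*(-4) - (-3)*(-2)] - 4*[(-4)*(-4) - (-3)*3] + (-2)*[(-4)*(-2) - (-2)*3]
  = (-2)*(2) - 4*(25) + (-2)*(14) = -132
Dx = (-6)*[(-2)*(-4) - (-3)*(-2)] - 4*[19*(-4) - (-3)*(-10)] + (-2)*[19*(-2) - (-2)*(-10)]
  = (-6)*(2) - 4*(-106) + (-2)*(-58) = 528
Dy = (-2)*[19*(-4) - (-3)*(-10)] - (-6)*[(-4)*(-4) - (-3)*3] + (-2)*[(-4)*(-10) - 19*3]
  = (-2)*(-106) - (-6)*(25) + (-2)*(-17) = 396
Dz = (-2)*[(-2)*(-10) - 19*(-2)] - 4*[(-4)*(-10) - 19*3] + (-6)*[(-4)*(-2) - (-2)*3]
  = (-2)*(58) - 4*(-17) + (-6)*(14) = -132
x = Dx/D = 528/-132 = -4, y = Dy/D = 396/-132 = -3, z = Dz/D = -132/-132 = 1
Check eq1: (-2)(-4) + (4)(-3) + (-2)(1) = -6 = -6 ✓
Check eq2: (-4)(-4) + (-2)(-3) + (-3)(1) = 19 = 19 ✓
Check eq3: (3)(-4) + (-2)(-3) + (-4)(1) = -10 = -10 ✓

x = -4, y = -3, z = 1


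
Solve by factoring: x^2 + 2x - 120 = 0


We need two numbers that multiply to -120 and add to 2.
Those numbers are -10 and 12 (since (-10) * 12 = -120 and (-10) + 12 = 2).
So x^2 + 2x - 120 = (x - 10)(x + 12) = 0
Setting each factor to zero: x = 10 or x = -12

x = -12, x = 10


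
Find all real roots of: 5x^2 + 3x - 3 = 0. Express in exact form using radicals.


Using the quadratic formula: x = (-b ± sqrt(b^2 - 4ac)) / (2a)
Here a = 5, b = 3, c = -3
Discriminant = b^2 - 4ac = 3^2 - 4(5)(-3) = 9 + 60 = 69
Since discriminant = 69 > 0, there are two real roots.
x = (-3 ± sqrt(69)) / 10
Numerically: x ≈ 0.5307 or x ≈ -1.1307

x = (-3 + sqrt(69)) / 10 or x = (-3 - sqrt(69)) / 10


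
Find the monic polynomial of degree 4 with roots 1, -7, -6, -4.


A monic polynomial with roots 1, -7, -6, -4 is:
p(x) = (x - 1)(x + 7)(x + 6)(x + 4)
After multiplying by (x - 1): x - 1
After multiplying by (x + 7): x^2 + 6x - 7
After multiplying by (x + 6): x^3 + 12x^2 + 29x - 42
After multiplying by (x + 4): x^4 + 16x^3 + 77x^2 + 74x - 168

x^4 + 16x^3 + 77x^2 + 74x - 168


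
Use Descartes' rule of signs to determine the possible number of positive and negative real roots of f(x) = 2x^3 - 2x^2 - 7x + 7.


Descartes' rule of signs:

For positive roots, count sign changes in f(x) = 2x^3 - 2x^2 - 7x + 7:
Signs of coefficients: +, -, -, +
Number of sign changes: 2
Possible positive real roots: 2, 0

For negative roots, examine f(-x) = -2x^3 - 2x^2 + 7x + 7:
Signs of coefficients: -, -, +, +
Number of sign changes: 1
Possible negative real roots: 1

Positive roots: 2 or 0; Negative roots: 1


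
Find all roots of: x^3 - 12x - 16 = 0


Let p(x) = x^3 - 12x - 16. By the rational root theorem (leading coefficient 1), any rational root is an integer divisor of 16: try ±1, ±2, ... in turn.
Test x = 1: value = -27 ≠ 0.
Test x = -1: value = -5 ≠ 0.
Test x = 2: value = -32 ≠ 0.
Test x = -2: value = 0 ✓, so (x + 2) is a factor.
Synthetic division by (x + 2): bring down 1; 1(-2) + 0 = -2; (-2)(-2) - 12 = -8; (-8)(-2) - 16 = 0 → quotient x^2 - 2x - 8, remainder 0.
Solve the quadratic x^2 - 2x - 8 = 0: discriminant = (-2)^2 - 4(1)(-8) = 4 + 32 = 36.
sqrt(36) = 6, so x = (2 ± 6)/2: x = 4 or x = -2.
Collecting all roots found:

x = -2 (multiplicity 2), x = 4


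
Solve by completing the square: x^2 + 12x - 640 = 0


Start: x^2 + 12x - 640 = 0
Move constant: x^2 + 12x = 640
Half of 12 is 6, squared is 36
Add 36 to both sides: x^2 + 12x + 36 = 676
(x + 6)^2 = 676
x + 6 = ±26
x = -6 + 26 = 20 or x = -6 - 26 = -32

x = -32, x = 20


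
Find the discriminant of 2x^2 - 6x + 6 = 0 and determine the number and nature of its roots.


For ax^2 + bx + c = 0, discriminant D = b^2 - 4ac
Here a = 2, b = -6, c = 6
D = (-6)^2 - 4(2)(6) = 36 - 48 = -12

D = -12 < 0
The equation has no real roots (2 complex conjugate roots).

Discriminant = -12, no real roots (2 complex conjugate roots)


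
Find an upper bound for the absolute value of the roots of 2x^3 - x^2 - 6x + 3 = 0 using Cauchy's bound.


Cauchy's bound: all roots r satisfy |r| <= 1 + max(|a_i/a_n|) for i = 0,...,n-1
where a_n is the leading coefficient.

Coefficients: [2, -1, -6, 3]
Leading coefficient a_n = 2
Ratios |a_i/a_n|: 1/2, 3, 3/2
Maximum ratio: 3
Cauchy's bound: |r| <= 1 + 3 = 4

Upper bound = 4


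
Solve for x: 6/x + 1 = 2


Subtract 1 from both sides: 6/x = 1
Multiply both sides by x: 6 = 1 * x
Divide by 1: x = 6

x = 6


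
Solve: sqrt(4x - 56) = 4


Square both sides: 4x - 56 = 4^2 = 16
4x = 16 + 56 = 72
x = 18
Check: sqrt(4*18 - 56) = sqrt(16) = 4 ✓

x = 18


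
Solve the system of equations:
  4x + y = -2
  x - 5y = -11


Using Cramer's rule:
Determinant D = (4)(-5) - (1)(1) = -20 - 1 = -21
Dx = (-2)(-5) - (-11)(1) = 10 + 11 = 21
Dy = (4)(-11) - (1)(-2) = -44 + 2 = -42
x = Dx/D = 21/-21 = -1
y = Dy/D = -42/-21 = 2

x = -1, y = 2


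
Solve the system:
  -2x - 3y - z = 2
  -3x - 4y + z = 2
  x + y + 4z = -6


Using Cramer's rule. Expand each determinant along the first row.
D  = (-2)*[(-4)*4 - 1*1] - (-3)*[(-3)*4 - 1*1] + (-1)*[(-3)*1 - (-4)*1]
  = (-2)*(-17) - (-3)*(-13) + (-1)*(1) = -6
Dx = 2*[(-4)*4 - 1*1] - (-3)*[2*4 - 1*(-6)] + (-1)*[2*1 - (-4)*(-6)]
  = 2*(-17) - (-3)*(14) + (-1)*(-22) = 30
Dy = (-2)*[2*4 - 1*(-6)] - 2*[(-3)*4 - 1*1] + (-1)*[(-3)*(-6) - 2*1]
  = (-2)*(14) - 2*(-13) + (-1)*(16) = -18
Dz = (-2)*[(-4)*(-6) - 2*1] - (-3)*[(-3)*(-6) - 2*1] + 2*[(-3)*1 - (-4)*1]
  = (-2)*(22) - (-3)*(16) + 2*(1) = 6
x = Dx/D = 30/-6 = -5, y = Dy/D = -18/-6 = 3, z = Dz/D = 6/-6 = -1
Check eq1: (-2)(-5) + (-3)(3) + (-1)(-1) = 2 = 2 ✓
Check eq2: (-3)(-5) + (-4)(3) + (1)(-1) = 2 = 2 ✓
Check eq3: (1)(-5) + (1)(3) + (4)(-1) = -6 = -6 ✓

x = -5, y = 3, z = -1


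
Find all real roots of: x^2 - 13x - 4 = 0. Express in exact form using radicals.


Using the quadratic formula: x = (-b ± sqrt(b^2 - 4ac)) / (2a)
Here a = 1, b = -13, c = -4
Discriminant = b^2 - 4ac = (-13)^2 - 4(1)(-4) = 169 + 16 = 185
Since discriminant = 185 > 0, there are two real roots.
x = (13 ± sqrt(185)) / 2
Numerically: x ≈ 13.3007 or x ≈ -0.3007

x = (13 + sqrt(185)) / 2 or x = (13 - sqrt(185)) / 2


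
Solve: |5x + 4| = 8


An absolute value equation |expr| = 8 gives two cases:
Case 1: 5x + 4 = 8
  5x = 4, so x = 4/5
Case 2: 5x + 4 = -8
  5x = -12, so x = -12/5

x = -12/5, x = 4/5


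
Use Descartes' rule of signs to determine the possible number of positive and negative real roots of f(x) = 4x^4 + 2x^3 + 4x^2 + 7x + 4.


Descartes' rule of signs:

For positive roots, count sign changes in f(x) = 4x^4 + 2x^3 + 4x^2 + 7x + 4:
Signs of coefficients: +, +, +, +, +
Number of sign changes: 0
Possible positive real roots: 0

For negative roots, examine f(-x) = 4x^4 - 2x^3 + 4x^2 - 7x + 4:
Signs of coefficients: +, -, +, -, +
Number of sign changes: 4
Possible negative real roots: 4, 2, 0

Positive roots: 0; Negative roots: 4 or 2 or 0


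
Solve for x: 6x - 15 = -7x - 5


Starting with: 6x - 15 = -7x - 5
Move all x terms to left: (6 + 7)x = -5 + 15
Simplify: 13x = 10
Divide both sides by 13: x = 10/13

x = 10/13


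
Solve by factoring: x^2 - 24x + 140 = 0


We need two numbers that multiply to 140 and add to -24.
Those numbers are -14 and -10 (since (-14) * (-10) = 140 and (-14) + (-10) = -24).
So x^2 - 24x + 140 = (x - 14)(x - 10) = 0
Setting each factor to zero: x = 14 or x = 10

x = 10, x = 14


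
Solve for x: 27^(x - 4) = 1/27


Express both sides with the same base.
1/27 = 27^(-1)
Since the bases match, equate exponents: x - 4 = -1
So x = -1 - (-4) = 3

x = 3


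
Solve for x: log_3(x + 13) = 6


Convert to exponential form: x + 13 = 3^6 = 729
x = 729 - 13 = 716
Check: log_3(716 + 13) = log_3(729) = log_3(729) = 6 ✓

x = 716


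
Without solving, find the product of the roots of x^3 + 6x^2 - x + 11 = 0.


By Vieta's formulas for x^3 + bx^2 + cx + d = 0:
  r1 + r2 + r3 = -b/a = -6
  r1*r2 + r1*r3 + r2*r3 = c/a = -1
  r1*r2*r3 = -d/a = -11


Product = -11


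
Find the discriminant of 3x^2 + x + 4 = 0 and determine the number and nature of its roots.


For ax^2 + bx + c = 0, discriminant D = b^2 - 4ac
Here a = 3, b = 1, c = 4
D = (1)^2 - 4(3)(4) = 1 - 48 = -47

D = -47 < 0
The equation has no real roots (2 complex conjugate roots).

Discriminant = -47, no real roots (2 complex conjugate roots)


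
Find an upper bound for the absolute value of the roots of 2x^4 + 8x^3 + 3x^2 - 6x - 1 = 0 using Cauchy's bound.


Cauchy's bound: all roots r satisfy |r| <= 1 + max(|a_i/a_n|) for i = 0,...,n-1
where a_n is the leading coefficient.

Coefficients: [2, 8, 3, -6, -1]
Leading coefficient a_n = 2
Ratios |a_i/a_n|: 4, 3/2, 3, 1/2
Maximum ratio: 4
Cauchy's bound: |r| <= 1 + 4 = 5

Upper bound = 5


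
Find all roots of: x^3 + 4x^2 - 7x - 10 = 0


Let p(x) = x^3 + 4x^2 - 7x - 10. By the rational root theorem (leading coefficient 1), any rational root is an integer divisor of 10: try ±1, ±2, ... in turn.
Test x = 1: value = -12 ≠ 0.
Test x = -1: value = 0 ✓, so (x + 1) is a factor.
Synthetic division by (x + 1): bring down 1; 1(-1) + 4 = 3; 3(-1) - 7 = -10; (-10)(-1) - 10 = 0 → quotient x^2 + 3x - 10, remainder 0.
Solve the quadratic x^2 + 3x - 10 = 0: discriminant = 3^2 - 4(1)(-10) = 9 + 40 = 49.
sqrt(49) = 7, so x = (-3 ± 7)/2: x = 2 or x = -5.
Collecting all roots found:

x = -5, x = -1, x = 2


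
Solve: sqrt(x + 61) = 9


Square both sides: x + 61 = 9^2 = 81
x = 81 - 61 = 20
x = 20
Check: sqrt(1*20 + 61) = sqrt(81) = 9 ✓

x = 20


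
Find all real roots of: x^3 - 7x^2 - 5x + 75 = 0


Let p(x) = x^3 - 7x^2 - 5x + 75. By the rational root theorem (leading coefficient 1), any rational root is an integer divisor of 75: try ±1, ±2, ... in turn.
Test x = 1: value = 64 ≠ 0.
Test x = -1: value = 72 ≠ 0.
Test x = 3: value = 24 ≠ 0.
Test x = -3: value = 0 ✓, so (x + 3) is a factor.
Synthetic division by (x + 3): bring down 1; 1(-3) - 7 = -10; (-10)(-3) - 5 = 25; 25(-3) + 75 = 0 → quotient x^2 - 10x + 25, remainder 0.
Solve the quadratic x^2 - 10x + 25 = 0: discriminant = (-10)^2 - 4(1)(25) = 100 - 100 = 0.
Discriminant = 0, so a double root: x = 10/2 = 5.

x = -3, x = 5 (multiplicity 2)


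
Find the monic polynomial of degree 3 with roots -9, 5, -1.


A monic polynomial with roots -9, 5, -1 is:
p(x) = (x + 9)(x - 5)(x + 1)
After multiplying by (x + 9): x + 9
After multiplying by (x - 5): x^2 + 4x - 45
After multiplying by (x + 1): x^3 + 5x^2 - 41x - 45

x^3 + 5x^2 - 41x - 45


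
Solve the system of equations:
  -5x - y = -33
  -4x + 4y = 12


Using Cramer's rule:
Determinant D = (-5)(4) - (-4)(-1) = -20 - 4 = -24
Dx = (-33)(4) - (12)(-1) = -132 + 12 = -120
Dy = (-5)(12) - (-4)(-33) = -60 - 132 = -192
x = Dx/D = -120/-24 = 5
y = Dy/D = -192/-24 = 8

x = 5, y = 8


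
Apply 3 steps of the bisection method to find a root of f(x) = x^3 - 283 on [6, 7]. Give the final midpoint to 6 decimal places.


f(x) = x^3 - 283
f(6) = -67 < 0
f(7) = 60 > 0

Step 1: midpoint = (6.000000 + 7.000000)/2 = 6.500000
  f(6.500000) = -8.375000
  f(mid) < 0, so root is in [6.500000, 7.000000]

Step 2: midpoint = (6.500000 + 7.000000)/2 = 6.750000
  f(6.750000) = 24.546875
  f(mid) > 0, so root is in [6.500000, 6.750000]

Step 3: midpoint = (6.500000 + 6.750000)/2 = 6.625000
  f(6.625000) = 7.775391
  f(mid) > 0, so root is in [6.500000, 6.625000]

midpoint = 6.625000


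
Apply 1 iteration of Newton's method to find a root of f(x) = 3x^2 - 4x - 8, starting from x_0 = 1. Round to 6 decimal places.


Newton's method: x_(n+1) = x_n - f(x_n)/f'(x_n)
f(x) = 3x^2 - 4x - 8
f'(x) = 6x - 4

Iteration 1:
  f(1.000000) = -9.000000
  f'(1.000000) = 2.000000
  x_1 = 1.000000 - (-9.000000)/(2.000000) = 5.500000

x_1 = 5.500000


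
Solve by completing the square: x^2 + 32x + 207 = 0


Start: x^2 + 32x + 207 = 0
Move constant: x^2 + 32x = -207
Half of 32 is 16, squared is 256
Add 256 to both sides: x^2 + 32x + 256 = 49
(x + 16)^2 = 49
x + 16 = ±7
x = -16 + 7 = -9 or x = -16 - 7 = -23

x = -23, x = -9


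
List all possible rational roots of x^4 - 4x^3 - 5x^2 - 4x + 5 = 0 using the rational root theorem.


Rational root theorem: possible roots are ±p/q where:
  p divides the constant term (5): p ∈ {1, 5}
  q divides the leading coefficient (1): q ∈ {1}

All possible rational roots: -5, -1, 1, 5

-5, -1, 1, 5


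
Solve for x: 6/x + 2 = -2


Subtract 2 from both sides: 6/x = -4
Multiply both sides by x: 6 = -4 * x
Divide by -4: x = -3/2

x = -3/2


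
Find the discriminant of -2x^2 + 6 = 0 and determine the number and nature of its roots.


For ax^2 + bx + c = 0, discriminant D = b^2 - 4ac
Here a = -2, b = 0, c = 6
D = (0)^2 - 4(-2)(6) = 0 + 48 = 48

D = 48 > 0 but not a perfect square
The equation has 2 distinct real irrational roots.

Discriminant = 48, 2 distinct real irrational roots


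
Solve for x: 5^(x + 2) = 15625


Express both sides with the same base.
15625 = 5^6
Since the bases match, equate exponents: x + 2 = 6
So x = 6 - (2) = 4

x = 4


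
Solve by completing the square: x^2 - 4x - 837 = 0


Start: x^2 - 4x - 837 = 0
Move constant: x^2 - 4x = 837
Half of -4 is -2, squared is 4
Add 4 to both sides: x^2 - 4x + 4 = 841
(x - 2)^2 = 841
x - 2 = ±29
x = 2 + 29 = 31 or x = 2 - 29 = -27

x = -27, x = 31


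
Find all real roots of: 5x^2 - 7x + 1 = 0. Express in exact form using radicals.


Using the quadratic formula: x = (-b ± sqrt(b^2 - 4ac)) / (2a)
Here a = 5, b = -7, c = 1
Discriminant = b^2 - 4ac = (-7)^2 - 4(5)(1) = 49 - 20 = 29
Since discriminant = 29 > 0, there are two real roots.
x = (7 ± sqrt(29)) / 10
Numerically: x ≈ 1.2385 or x ≈ 0.1615

x = (7 + sqrt(29)) / 10 or x = (7 - sqrt(29)) / 10


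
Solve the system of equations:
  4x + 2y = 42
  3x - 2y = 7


Using Cramer's rule:
Determinant D = (4)(-2) - (3)(2) = -8 - 6 = -14
Dx = (42)(-2) - (7)(2) = -84 - 14 = -98
Dy = (4)(7) - (3)(42) = 28 - 126 = -98
x = Dx/D = -98/-14 = 7
y = Dy/D = -98/-14 = 7

x = 7, y = 7


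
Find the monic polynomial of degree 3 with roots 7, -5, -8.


A monic polynomial with roots 7, -5, -8 is:
p(x) = (x - 7)(x + 5)(x + 8)
After multiplying by (x - 7): x - 7
After multiplying by (x + 5): x^2 - 2x - 35
After multiplying by (x + 8): x^3 + 6x^2 - 51x - 280

x^3 + 6x^2 - 51x - 280


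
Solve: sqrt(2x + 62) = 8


Square both sides: 2x + 62 = 8^2 = 64
2x = 64 - 62 = 2
x = 1
Check: sqrt(2*1 + 62) = sqrt(64) = 8 ✓

x = 1


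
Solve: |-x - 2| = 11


An absolute value equation |expr| = 11 gives two cases:
Case 1: -x - 2 = 11
  -x = 13, so x = -13
Case 2: -x - 2 = -11
  -x = -9, so x = 9

x = -13, x = 9


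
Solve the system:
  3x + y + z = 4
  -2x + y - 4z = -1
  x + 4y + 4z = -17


Using Cramer's rule. Expand each determinant along the first row.
D  = 3*[1*4 - (-4)*4] - 1*[(-2)*4 - (-4)*1] + 1*[(-2)*4 - 1*1]
  = 3*(20) - 1*(-4) + 1*(-9) = 55
Dx = 4*[1*4 - (-4)*4] - 1*[(-1)*4 - (-4)*(-17)] + 1*[(-1)*4 - 1*(-17)]
  = 4*(20) - 1*(-72) + 1*(13) = 165
Dy = 3*[(-1)*4 - (-4)*(-17)] - 4*[(-2)*4 - (-4)*1] + 1*[(-2)*(-17) - (-1)*1]
  = 3*(-72) - 4*(-4) + 1*(35) = -165
Dz = 3*[1*(-17) - (-1)*4] - 1*[(-2)*(-17) - (-1)*1] + 4*[(-2)*4 - 1*1]
  = 3*(-13) - 1*(35) + 4*(-9) = -110
x = Dx/D = 165/55 = 3, y = Dy/D = -165/55 = -3, z = Dz/D = -110/55 = -2
Check eq1: (3)(3) + (1)(-3) + (1)(-2) = 4 = 4 ✓
Check eq2: (-2)(3) + (1)(-3) + (-4)(-2) = -1 = -1 ✓
Check eq3: (1)(3) + (4)(-3) + (4)(-2) = -17 = -17 ✓

x = 3, y = -3, z = -2
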